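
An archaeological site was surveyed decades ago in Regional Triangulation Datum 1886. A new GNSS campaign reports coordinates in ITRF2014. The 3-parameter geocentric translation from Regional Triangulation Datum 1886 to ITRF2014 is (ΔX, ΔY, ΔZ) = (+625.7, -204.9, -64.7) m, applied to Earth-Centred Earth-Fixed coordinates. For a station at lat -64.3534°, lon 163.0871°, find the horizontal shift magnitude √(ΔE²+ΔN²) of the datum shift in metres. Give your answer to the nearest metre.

622 m

The local east axis at (φ, λ) is (−sin λ, cos λ, 0), so ΔE = −sin(163.0871°)·625.7 + cos(163.0871°)·(-204.9) = 14.01 m.
The local north axis is (−sin φ cos λ, −sin φ sin λ, cos φ), giving ΔN = -539.660 − 53.736 − 28.003 = -621.40 m.
Horizontal magnitude = √(ΔE² + ΔN²) = √(14.01² + (-621.40)²) = 621.56 m.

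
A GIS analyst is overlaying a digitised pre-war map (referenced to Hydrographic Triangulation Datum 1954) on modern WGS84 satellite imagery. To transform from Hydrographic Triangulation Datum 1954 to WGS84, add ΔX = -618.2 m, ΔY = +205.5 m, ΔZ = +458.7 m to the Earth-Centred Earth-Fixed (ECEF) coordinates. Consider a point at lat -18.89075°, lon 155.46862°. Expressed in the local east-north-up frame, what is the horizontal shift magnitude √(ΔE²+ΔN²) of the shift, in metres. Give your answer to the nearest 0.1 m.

The local east axis at (φ, λ) is (−sin λ, cos λ, 0), so ΔE = −sin(155.46862°)·(-618.2) + cos(155.46862°)·205.5 = 69.72 m.
The local north axis is (−sin φ cos λ, −sin φ sin λ, cos φ), giving ΔN = 182.084 + 27.624 + 433.993 = 643.70 m.
Horizontal magnitude = √(ΔE² + ΔN²) = √(69.72² + 643.70²) = 647.47 m.

647.5 m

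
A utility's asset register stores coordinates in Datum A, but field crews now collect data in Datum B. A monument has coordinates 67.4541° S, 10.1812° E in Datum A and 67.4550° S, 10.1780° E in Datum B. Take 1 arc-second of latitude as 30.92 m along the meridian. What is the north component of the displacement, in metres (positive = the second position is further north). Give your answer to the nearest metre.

Δφ = -67.4550° − -67.4541° = -0.0009°; Δλ = 10.1780° − 10.1812° = -0.0032°.
1° of latitude = 3600 × 30.92 = 111312 m.
ΔN = Δφ × 111312 = -100.2 m; ΔE = Δλ × 111312 × cos(-67.4541°) = -0.0032 × 111312 × 0.383423 = -136.6 m.

ΔN = -100 m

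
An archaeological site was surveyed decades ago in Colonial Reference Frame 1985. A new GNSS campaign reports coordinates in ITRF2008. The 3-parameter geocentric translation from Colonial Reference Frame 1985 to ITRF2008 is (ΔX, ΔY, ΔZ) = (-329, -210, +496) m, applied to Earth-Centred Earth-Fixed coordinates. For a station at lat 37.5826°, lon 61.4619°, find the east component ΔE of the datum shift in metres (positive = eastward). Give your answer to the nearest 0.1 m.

ΔE = 188.7 m

The local east axis at (φ, λ) is (−sin λ, cos λ, 0), so ΔE = −sin(61.4619°)·(-329) + cos(61.4619°)·(-210) = 188.70 m.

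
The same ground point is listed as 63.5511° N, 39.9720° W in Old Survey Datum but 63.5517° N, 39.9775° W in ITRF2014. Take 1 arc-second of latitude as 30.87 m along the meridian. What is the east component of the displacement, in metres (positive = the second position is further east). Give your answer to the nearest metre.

Δφ = 63.5517° − 63.5511° = +0.0006°; Δλ = -39.9775° − -39.9720° = -0.0055°.
1° of latitude = 3600 × 30.87 = 111132 m.
ΔN = Δφ × 111132 = 66.7 m; ΔE = Δλ × 111132 × cos(63.5511°) = -0.0055 × 111132 × 0.445399 = -272.2 m.

ΔE = -272 m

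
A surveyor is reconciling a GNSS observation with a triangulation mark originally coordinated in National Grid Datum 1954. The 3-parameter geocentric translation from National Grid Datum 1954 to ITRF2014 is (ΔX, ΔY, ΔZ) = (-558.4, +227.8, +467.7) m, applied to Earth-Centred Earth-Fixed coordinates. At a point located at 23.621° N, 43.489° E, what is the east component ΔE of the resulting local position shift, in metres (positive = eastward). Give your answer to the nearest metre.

The local east axis at (φ, λ) is (−sin λ, cos λ, 0), so ΔE = −sin(43.489°)·(-558.4) + cos(43.489°)·227.8 = 549.57 m.

ΔE = 550 m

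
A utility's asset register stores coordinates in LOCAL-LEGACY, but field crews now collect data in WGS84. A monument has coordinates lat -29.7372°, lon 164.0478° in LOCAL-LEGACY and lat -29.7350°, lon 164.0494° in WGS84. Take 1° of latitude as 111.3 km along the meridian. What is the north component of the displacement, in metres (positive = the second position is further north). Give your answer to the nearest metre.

Δφ = -29.7350° − -29.7372° = +0.0022°; Δλ = 164.0494° − 164.0478° = +0.0016°.
ΔN = Δφ × 111300 = 244.9 m; ΔE = Δλ × 111300 × cos(-29.7372°) = +0.0016 × 111300 × 0.868310 = 154.6 m.

ΔN = 245 m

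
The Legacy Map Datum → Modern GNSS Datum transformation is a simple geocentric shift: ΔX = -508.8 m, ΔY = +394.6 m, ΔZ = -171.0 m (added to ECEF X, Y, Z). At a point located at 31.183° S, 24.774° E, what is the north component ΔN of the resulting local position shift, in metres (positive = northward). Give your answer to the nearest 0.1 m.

ΔN = -299.9 m

At φ = -31.183°, λ = 24.774°: sin φ = -0.517773, cos φ = 0.855518, sin λ = 0.419040, cos λ = 0.907968.
ΔN = −sin φ cos λ·ΔX − sin φ sin λ·ΔY + cos φ·ΔZ = −(-0.517773)(0.907968)(-508.8) − (-0.517773)(0.419040)(394.6) + (0.855518)(-171.0) = -299.88 m.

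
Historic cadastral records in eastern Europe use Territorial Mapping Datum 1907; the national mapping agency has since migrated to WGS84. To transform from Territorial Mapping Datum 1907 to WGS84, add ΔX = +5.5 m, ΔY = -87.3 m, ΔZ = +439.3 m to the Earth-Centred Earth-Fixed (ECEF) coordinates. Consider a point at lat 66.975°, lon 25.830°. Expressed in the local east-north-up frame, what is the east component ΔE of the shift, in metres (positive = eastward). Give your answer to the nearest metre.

The local east axis at (φ, λ) is (−sin λ, cos λ, 0), so ΔE = −sin(25.830°)·5.5 + cos(25.830°)·(-87.3) = -80.97 m.

ΔE = -81 m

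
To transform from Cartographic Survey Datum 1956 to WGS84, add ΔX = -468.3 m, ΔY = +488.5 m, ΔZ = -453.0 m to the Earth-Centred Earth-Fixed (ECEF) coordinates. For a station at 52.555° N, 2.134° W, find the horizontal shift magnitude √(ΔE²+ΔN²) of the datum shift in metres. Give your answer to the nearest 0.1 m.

483.5 m

At φ = 52.555°, λ = -2.134°: sin φ = 0.793937, cos φ = 0.608000, sin λ = -0.037237, cos λ = 0.999306.
ΔE = −sin λ·ΔX + cos λ·ΔY = −(-0.037237)·(-468.3) + (0.999306)·(488.5) = 470.72 m.
ΔN = −sin φ cos λ·ΔX − sin φ sin λ·ΔY + cos φ·ΔZ = −(0.793937)(0.999306)(-468.3) − (0.793937)(-0.037237)(488.5) + (0.608000)(-453.0) = 110.56 m.
Horizontal magnitude = √(ΔE² + ΔN²) = √(470.72² + 110.56²) = 483.53 m.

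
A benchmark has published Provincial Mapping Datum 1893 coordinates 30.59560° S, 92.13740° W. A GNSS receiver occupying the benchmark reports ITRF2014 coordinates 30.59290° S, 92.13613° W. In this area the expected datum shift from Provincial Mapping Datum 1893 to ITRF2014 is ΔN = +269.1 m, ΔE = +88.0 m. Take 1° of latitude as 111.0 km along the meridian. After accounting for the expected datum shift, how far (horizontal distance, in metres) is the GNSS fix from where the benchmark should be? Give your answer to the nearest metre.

45 m

Observed coordinate differences: Δφ = +0.00270°, Δλ = +0.00127°.
Converting to metres (1° lat = 111000 m, cos φ = 0.860781): observed ΔN = 299.7 m, observed ΔE = 121.3 m.
Subtracting the expected shift leaves a residual of 299.7 − (269.1) = 30.6 m north and 121.3 − (88.0) = 33.3 m east.
Residual distance = √(30.6² + 33.3²) = 45.3 m.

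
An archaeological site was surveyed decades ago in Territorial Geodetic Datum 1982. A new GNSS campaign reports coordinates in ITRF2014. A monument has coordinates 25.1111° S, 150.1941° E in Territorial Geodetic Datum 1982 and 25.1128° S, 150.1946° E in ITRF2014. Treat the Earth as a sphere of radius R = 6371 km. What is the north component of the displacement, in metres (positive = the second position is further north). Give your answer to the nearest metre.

Δφ = -25.1128° − -25.1111° = -0.0017°; Δλ = 150.1946° − 150.1941° = +0.0005°.
1° along a meridian = πR/180 = 111195 m.
ΔN = Δφ × 111195 = -189.0 m; ΔE = Δλ × 111195 × cos(-25.1111°) = +0.0005 × 111195 × 0.905487 = 50.3 m.

ΔN = -189 m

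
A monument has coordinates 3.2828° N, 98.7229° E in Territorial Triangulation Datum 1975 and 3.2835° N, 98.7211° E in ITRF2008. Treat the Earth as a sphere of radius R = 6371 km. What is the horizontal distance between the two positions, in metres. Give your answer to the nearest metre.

Δφ = 3.2835° − 3.2828° = +0.0007°; Δλ = 98.7211° − 98.7229° = -0.0018°.
1° along a meridian = πR/180 = 111195 m.
ΔN = Δφ × 111195 = 77.8 m; ΔE = Δλ × 111195 × cos(3.2828°) = -0.0018 × 111195 × 0.998359 = -199.8 m.
Distance = √(ΔE² + ΔN²) = √((-199.8)² + 77.8²) = 214.4 m.

214 m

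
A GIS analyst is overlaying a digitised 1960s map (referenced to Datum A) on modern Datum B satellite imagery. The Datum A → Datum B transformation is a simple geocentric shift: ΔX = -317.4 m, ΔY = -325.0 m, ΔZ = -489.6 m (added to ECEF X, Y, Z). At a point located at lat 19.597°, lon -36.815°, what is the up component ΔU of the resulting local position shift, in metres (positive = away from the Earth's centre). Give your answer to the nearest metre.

ΔU = -220 m

At φ = 19.597°, λ = -36.815°: sin φ = 0.335402, cos φ = 0.942075, sin λ = -0.599233, cos λ = 0.800575.
ΔU = cos φ cos λ·ΔX + cos φ sin λ·ΔY + sin φ·ΔZ = (0.942075)(0.800575)(-317.4) + (0.942075)(-0.599233)(-325.0) + (0.335402)(-489.6) = -220.13 m.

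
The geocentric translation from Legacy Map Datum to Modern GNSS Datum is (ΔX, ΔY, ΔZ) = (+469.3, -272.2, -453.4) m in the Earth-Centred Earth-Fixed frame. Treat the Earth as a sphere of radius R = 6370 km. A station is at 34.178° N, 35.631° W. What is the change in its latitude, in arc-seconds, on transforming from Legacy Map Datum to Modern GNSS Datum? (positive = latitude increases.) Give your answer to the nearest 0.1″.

sin φ = 0.561766, cos φ = 0.827296, sin λ = -0.582563, cos λ = 0.812786.
North component: ΔN = −sin φ cos λ·ΔX − sin φ sin λ·ΔY + cos φ·ΔZ = −(0.561766)(0.812786)(469.3) − (0.561766)(-0.582563)(-272.2) + (0.827296)(-453.4) = -678.46 m.
1° of latitude spans πR/180 = 111177 m, so Δφ = -678.46 / 111177 × 3600 = -21.969″.

Δφ = -22.0″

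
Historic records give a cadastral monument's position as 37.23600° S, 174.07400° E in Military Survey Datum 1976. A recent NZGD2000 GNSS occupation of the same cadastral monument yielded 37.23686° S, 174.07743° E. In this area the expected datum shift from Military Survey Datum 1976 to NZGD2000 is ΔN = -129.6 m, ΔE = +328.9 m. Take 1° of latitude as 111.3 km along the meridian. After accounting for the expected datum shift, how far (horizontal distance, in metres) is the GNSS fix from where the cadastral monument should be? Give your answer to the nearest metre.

Observed coordinate differences: Δφ = -0.00086°, Δλ = +0.00343°.
Converting to metres (1° lat = 111300 m, cos φ = 0.796150): observed ΔN = -95.7 m, observed ΔE = 303.9 m.
Subtracting the expected shift leaves a residual of -95.7 − (-129.6) = 33.9 m north and 303.9 − (328.9) = -25.0 m east.
Residual distance = √(33.9² + (-25.0)²) = 42.1 m.

42 m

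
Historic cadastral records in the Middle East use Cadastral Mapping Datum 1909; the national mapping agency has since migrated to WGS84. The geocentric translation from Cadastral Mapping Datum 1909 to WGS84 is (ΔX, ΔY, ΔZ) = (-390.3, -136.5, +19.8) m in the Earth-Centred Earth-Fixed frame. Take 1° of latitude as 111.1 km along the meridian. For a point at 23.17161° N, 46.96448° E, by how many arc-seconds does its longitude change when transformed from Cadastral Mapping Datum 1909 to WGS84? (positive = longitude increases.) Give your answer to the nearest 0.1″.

sin φ = 0.393486, cos φ = 0.919330, sin λ = 0.730931, cos λ = 0.682452.
East component: ΔE = −sin λ·ΔX + cos λ·ΔY = −(0.730931)(-390.3) + (0.682452)(-136.5) = 192.13 m.
1° of latitude spans 111100 m; at latitude φ, 1° of longitude spans that × cos φ = 102137.6 m, so Δλ = 192.13 / 102137.6 × 3600 = 6.772″.

Δλ = 6.8″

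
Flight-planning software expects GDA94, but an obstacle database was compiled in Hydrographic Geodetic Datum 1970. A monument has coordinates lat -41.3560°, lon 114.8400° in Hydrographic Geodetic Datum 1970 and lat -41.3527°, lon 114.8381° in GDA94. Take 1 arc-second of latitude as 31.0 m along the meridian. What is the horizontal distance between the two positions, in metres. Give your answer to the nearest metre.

401 m

Δφ = -41.3527° − -41.3560° = +0.0033°; Δλ = 114.8381° − 114.8400° = -0.0019°.
1° of latitude = 3600 × 31.00 = 111600 m.
ΔN = Δφ × 111600 = 368.3 m; ΔE = Δλ × 111600 × cos(-41.3560°) = -0.0019 × 111600 × 0.750619 = -159.2 m.
Distance = √(ΔE² + ΔN²) = √((-159.2)² + 368.3²) = 401.2 m.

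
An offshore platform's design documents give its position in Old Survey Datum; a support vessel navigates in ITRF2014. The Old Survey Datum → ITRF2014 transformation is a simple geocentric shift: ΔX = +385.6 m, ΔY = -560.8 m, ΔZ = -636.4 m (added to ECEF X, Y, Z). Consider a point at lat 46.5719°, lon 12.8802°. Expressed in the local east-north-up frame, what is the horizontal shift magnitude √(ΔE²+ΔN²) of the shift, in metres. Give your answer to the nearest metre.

886 m

At φ = 46.5719°, λ = 12.8802°: sin φ = 0.726238, cos φ = 0.687444, sin λ = 0.222913, cos λ = 0.974838.
ΔE = −sin λ·ΔX + cos λ·ΔY = −(0.222913)·(385.6) + (0.974838)·(-560.8) = -632.64 m.
ΔN = −sin φ cos λ·ΔX − sin φ sin λ·ΔY + cos φ·ΔZ = −(0.726238)(0.974838)(385.6) − (0.726238)(0.222913)(-560.8) + (0.687444)(-636.4) = -619.69 m.
Horizontal magnitude = √(ΔE² + ΔN²) = √((-632.64)² + (-619.69)²) = 885.58 m.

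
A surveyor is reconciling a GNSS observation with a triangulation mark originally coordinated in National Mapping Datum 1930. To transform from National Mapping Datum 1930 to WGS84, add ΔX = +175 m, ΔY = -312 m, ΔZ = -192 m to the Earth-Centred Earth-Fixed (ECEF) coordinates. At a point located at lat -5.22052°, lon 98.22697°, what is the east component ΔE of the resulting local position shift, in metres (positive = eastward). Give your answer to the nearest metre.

ΔE = -129 m

At φ = -5.22052°, λ = 98.22697°: sin φ = -0.090989, cos φ = 0.995852, sin λ = 0.989709, cos λ = -0.143095.
ΔE = −sin λ·ΔX + cos λ·ΔY = −(0.989709)·(175) + (-0.143095)·(-312) = -128.55 m.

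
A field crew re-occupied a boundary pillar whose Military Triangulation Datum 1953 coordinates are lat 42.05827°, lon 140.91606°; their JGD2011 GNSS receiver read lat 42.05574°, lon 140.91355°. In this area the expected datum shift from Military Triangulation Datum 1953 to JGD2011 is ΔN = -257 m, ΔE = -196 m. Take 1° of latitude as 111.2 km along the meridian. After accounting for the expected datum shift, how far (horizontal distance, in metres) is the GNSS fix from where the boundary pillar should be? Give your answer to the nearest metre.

Observed coordinate differences: Δφ = -0.00253°, Δλ = -0.00251°.
Converting to metres (1° lat = 111200 m, cos φ = 0.742464): observed ΔN = -281.3 m, observed ΔE = -207.2 m.
Subtracting the expected shift leaves a residual of -281.3 − (-257) = -24.3 m north and -207.2 − (-196) = -11.2 m east.
Residual distance = √((-24.3)² + (-11.2)²) = 26.8 m.

27 m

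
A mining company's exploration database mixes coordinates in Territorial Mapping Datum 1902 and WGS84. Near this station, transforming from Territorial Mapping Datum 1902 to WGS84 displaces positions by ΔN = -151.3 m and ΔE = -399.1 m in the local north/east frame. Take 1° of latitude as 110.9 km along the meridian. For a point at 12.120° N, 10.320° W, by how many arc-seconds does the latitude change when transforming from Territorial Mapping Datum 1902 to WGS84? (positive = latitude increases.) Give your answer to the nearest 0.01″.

Δφ = -4.91″

1° of latitude = 110.9 km, so Δφ = -151.3 / 110900 = -0.0013643° = -4.911″.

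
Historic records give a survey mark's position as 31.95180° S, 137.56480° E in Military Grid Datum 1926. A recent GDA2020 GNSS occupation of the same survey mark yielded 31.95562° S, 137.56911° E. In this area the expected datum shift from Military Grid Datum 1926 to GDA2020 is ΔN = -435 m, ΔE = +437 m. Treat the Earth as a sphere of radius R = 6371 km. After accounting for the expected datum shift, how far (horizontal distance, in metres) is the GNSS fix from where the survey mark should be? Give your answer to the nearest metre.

Observed coordinate differences: Δφ = -0.00382°, Δλ = +0.00431°.
Converting to metres (1° lat = 111195 m, cos φ = 0.848494): observed ΔN = -424.8 m, observed ΔE = 406.6 m.
Subtracting the expected shift leaves a residual of -424.8 − (-435) = 10.2 m north and 406.6 − (437) = -30.4 m east.
Residual distance = √(10.2² + (-30.4)²) = 32.0 m.

32 m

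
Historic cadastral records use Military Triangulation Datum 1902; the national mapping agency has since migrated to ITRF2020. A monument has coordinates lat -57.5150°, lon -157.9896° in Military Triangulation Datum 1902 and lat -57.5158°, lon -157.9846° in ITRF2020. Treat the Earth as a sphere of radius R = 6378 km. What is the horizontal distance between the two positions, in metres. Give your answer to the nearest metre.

312 m

Δφ = -57.5158° − -57.5150° = -0.0008°; Δλ = -157.9846° − -157.9896° = +0.0050°.
1° along a meridian = πR/180 = 111317 m.
ΔN = Δφ × 111317 = -89.1 m; ΔE = Δλ × 111317 × cos(-57.5150°) = +0.0050 × 111317 × 0.537079 = 298.9 m.
Distance = √(ΔE² + ΔN²) = √(298.9² + (-89.1)²) = 311.9 m.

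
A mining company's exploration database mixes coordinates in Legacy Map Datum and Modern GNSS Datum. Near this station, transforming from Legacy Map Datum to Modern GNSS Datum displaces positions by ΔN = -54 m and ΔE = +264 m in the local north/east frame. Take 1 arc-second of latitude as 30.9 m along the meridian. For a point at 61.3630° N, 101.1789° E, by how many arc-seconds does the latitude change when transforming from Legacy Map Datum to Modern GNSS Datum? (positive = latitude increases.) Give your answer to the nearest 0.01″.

Δφ = -1.75″

1″ of latitude = 30.90 m, so Δφ = -54.0 / 30.90 = -1.748″.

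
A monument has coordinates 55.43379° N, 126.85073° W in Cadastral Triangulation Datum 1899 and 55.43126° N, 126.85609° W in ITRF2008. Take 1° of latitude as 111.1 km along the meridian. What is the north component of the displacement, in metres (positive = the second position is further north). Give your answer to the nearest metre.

ΔN = -281 m

Δφ = 55.43126° − 55.43379° = -0.00253°; Δλ = -126.85609° − -126.85073° = -0.00536°.
ΔN = Δφ × 111100 = -281.1 m; ΔE = Δλ × 111100 × cos(55.43379°) = -0.00536 × 111100 × 0.567358 = -337.9 m.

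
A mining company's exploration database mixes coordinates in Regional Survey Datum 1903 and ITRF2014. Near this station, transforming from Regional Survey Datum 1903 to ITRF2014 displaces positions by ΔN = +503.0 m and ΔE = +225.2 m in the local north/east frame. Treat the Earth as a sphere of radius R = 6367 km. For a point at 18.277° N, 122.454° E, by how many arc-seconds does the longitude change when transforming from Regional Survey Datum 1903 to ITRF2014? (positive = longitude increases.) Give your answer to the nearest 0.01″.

At latitude 18.277°, cos φ = 0.949551.
One radian of longitude at latitude φ spans R cos φ, so Δλ = ΔE / (R cos φ) = 225.2 / (6367000 × 0.949551) = 3.7249e-05 rad = 7.683″.

Δλ = 7.68″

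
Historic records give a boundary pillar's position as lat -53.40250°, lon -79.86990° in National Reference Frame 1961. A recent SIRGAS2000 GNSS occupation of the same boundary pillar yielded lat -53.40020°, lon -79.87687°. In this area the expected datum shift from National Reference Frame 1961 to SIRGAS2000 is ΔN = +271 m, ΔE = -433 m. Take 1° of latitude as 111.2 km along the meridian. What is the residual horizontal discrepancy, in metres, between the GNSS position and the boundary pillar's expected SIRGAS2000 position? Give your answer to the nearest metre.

Observed coordinate differences: Δφ = +0.00230°, Δλ = -0.00697°.
Converting to metres (1° lat = 111200 m, cos φ = 0.596190): observed ΔN = 255.8 m, observed ΔE = -462.1 m.
Subtracting the expected shift leaves a residual of 255.8 − (271) = -15.2 m north and -462.1 − (-433) = -29.1 m east.
Residual distance = √((-15.2)² + (-29.1)²) = 32.8 m.

33 m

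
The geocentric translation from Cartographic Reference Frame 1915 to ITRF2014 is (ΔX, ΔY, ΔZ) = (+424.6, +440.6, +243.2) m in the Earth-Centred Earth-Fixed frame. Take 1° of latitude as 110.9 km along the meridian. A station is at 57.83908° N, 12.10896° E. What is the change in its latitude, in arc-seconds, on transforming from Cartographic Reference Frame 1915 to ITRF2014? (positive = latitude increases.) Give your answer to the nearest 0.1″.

sin φ = 0.846556, cos φ = 0.532299, sin λ = 0.209771, cos λ = 0.977750.
North component: ΔN = −sin φ cos λ·ΔX − sin φ sin λ·ΔY + cos φ·ΔZ = −(0.846556)(0.977750)(424.6) − (0.846556)(0.209771)(440.6) + (0.532299)(243.2) = -300.24 m.
1° of latitude spans 110900 m, so Δφ = -300.24 / 110900 × 3600 = -9.746″.

Δφ = -9.7″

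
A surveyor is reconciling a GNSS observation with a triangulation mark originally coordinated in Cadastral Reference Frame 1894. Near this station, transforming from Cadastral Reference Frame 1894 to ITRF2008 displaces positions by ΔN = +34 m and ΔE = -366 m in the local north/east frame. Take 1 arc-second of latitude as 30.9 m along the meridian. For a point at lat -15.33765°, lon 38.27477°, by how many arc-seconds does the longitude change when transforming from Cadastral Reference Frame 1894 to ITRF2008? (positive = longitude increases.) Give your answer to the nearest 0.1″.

At latitude -15.33765°, cos φ = 0.964384.
1″ of longitude at this latitude = 30.90 × cos φ = 29.7995 m, so Δλ = -366.0 / 29.7995 = -12.282″.

Δλ = -12.3″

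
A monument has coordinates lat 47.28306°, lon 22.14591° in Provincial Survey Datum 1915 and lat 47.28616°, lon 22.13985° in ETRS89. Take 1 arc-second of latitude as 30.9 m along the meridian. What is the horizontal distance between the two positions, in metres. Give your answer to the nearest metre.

573 m

Δφ = 47.28616° − 47.28306° = +0.00310°; Δλ = 22.13985° − 22.14591° = -0.00606°.
1° of latitude = 3600 × 30.90 = 111240 m.
ΔN = Δφ × 111240 = 344.8 m; ΔE = Δλ × 111240 × cos(47.28306°) = -0.00606 × 111240 × 0.678377 = -457.3 m.
Distance = √(ΔE² + ΔN²) = √((-457.3)² + 344.8²) = 572.8 m.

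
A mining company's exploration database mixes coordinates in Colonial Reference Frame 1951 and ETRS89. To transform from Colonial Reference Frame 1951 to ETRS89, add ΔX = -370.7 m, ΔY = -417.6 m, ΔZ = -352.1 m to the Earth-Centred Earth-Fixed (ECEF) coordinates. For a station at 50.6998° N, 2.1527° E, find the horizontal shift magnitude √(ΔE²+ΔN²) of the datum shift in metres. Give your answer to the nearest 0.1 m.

410.4 m

At φ = 50.6998°, λ = 2.1527°: sin φ = 0.773838, cos φ = 0.633384, sin λ = 0.037563, cos λ = 0.999294.
ΔE = −sin λ·ΔX + cos λ·ΔY = −(0.037563)·(-370.7) + (0.999294)·(-417.6) = -403.38 m.
ΔN = −sin φ cos λ·ΔX − sin φ sin λ·ΔY + cos φ·ΔZ = −(0.773838)(0.999294)(-370.7) − (0.773838)(0.037563)(-417.6) + (0.633384)(-352.1) = 75.78 m.
Horizontal magnitude = √(ΔE² + ΔN²) = √((-403.38)² + 75.78²) = 410.44 m.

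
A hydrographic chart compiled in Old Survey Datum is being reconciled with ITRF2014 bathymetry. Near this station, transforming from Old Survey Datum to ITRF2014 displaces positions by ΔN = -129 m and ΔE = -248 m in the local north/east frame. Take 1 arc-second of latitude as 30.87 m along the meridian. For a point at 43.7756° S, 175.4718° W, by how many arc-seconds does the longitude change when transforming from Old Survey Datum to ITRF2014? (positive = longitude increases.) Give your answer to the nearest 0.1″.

At latitude -43.7756°, cos φ = 0.722055.
1″ of longitude at this latitude = 30.87 × cos φ = 22.2898 m, so Δλ = -248.0 / 22.2898 = -11.126″.

Δλ = -11.1″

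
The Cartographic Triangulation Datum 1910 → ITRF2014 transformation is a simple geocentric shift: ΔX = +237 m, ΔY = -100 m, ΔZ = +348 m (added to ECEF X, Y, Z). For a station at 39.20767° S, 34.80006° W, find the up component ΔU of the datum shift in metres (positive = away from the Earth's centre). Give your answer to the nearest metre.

ΔU = -25 m

At φ = -39.20767°, λ = -34.80006°: sin φ = -0.632133, cos φ = 0.774860, sin λ = -0.570714, cos λ = 0.821149.
ΔU = cos φ cos λ·ΔX + cos φ sin λ·ΔY + sin φ·ΔZ = (0.774860)(0.821149)(237) + (0.774860)(-0.570714)(-100) + (-0.632133)(348) = -24.96 m.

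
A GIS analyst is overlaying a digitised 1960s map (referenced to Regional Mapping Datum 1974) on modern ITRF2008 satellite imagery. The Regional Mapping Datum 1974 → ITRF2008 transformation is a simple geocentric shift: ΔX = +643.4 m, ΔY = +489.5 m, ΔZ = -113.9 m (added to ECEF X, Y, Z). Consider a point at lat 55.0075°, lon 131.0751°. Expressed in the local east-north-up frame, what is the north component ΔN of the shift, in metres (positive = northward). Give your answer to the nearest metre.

ΔN = -21 m

At φ = 55.0075°, λ = 131.0751°: sin φ = 0.819227, cos φ = 0.573469, sin λ = 0.753849, cos λ = -0.657048.
ΔN = −sin φ cos λ·ΔX − sin φ sin λ·ΔY + cos φ·ΔZ = −(0.819227)(-0.657048)(643.4) − (0.819227)(0.753849)(489.5) + (0.573469)(-113.9) = -21.30 m.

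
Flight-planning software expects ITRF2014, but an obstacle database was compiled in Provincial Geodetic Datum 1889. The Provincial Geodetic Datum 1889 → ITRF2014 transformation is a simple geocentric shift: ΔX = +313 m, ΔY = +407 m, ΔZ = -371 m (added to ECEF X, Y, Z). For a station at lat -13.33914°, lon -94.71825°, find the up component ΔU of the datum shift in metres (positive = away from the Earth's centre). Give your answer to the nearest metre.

ΔU = -334 m

At φ = -13.33914°, λ = -94.71825°: sin φ = -0.230714, cos φ = 0.973021, sin λ = -0.996611, cos λ = -0.082256.
ΔU = cos φ cos λ·ΔX + cos φ sin λ·ΔY + sin φ·ΔZ = (0.973021)(-0.082256)(313) + (0.973021)(-0.996611)(407) + (-0.230714)(-371) = -334.13 m.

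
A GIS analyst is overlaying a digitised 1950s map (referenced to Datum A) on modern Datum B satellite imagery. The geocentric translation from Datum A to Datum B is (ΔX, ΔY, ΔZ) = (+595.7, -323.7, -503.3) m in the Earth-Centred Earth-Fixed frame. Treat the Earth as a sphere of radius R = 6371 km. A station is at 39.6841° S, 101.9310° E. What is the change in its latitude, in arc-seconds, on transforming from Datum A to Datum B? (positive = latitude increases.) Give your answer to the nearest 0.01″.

sin φ = -0.638554, cos φ = 0.769577, sin λ = 0.978397, cos λ = -0.206734.
North component: ΔN = −sin φ cos λ·ΔX − sin φ sin λ·ΔY + cos φ·ΔZ = −(-0.638554)(-0.206734)(595.7) − (-0.638554)(0.978397)(-323.7) + (0.769577)(-503.3) = -668.20 m.
1° of latitude spans πR/180 = 111195 m, so Δφ = -668.20 / 111195 × 3600 = -21.633″.

Δφ = -21.63″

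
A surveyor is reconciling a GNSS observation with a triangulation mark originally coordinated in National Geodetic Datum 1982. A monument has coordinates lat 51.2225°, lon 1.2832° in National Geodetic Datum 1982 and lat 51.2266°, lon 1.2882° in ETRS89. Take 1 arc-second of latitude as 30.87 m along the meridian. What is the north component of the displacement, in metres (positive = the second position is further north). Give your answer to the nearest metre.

ΔN = 456 m

Δφ = 51.2266° − 51.2225° = +0.0041°; Δλ = 1.2882° − 1.2832° = +0.0050°.
1° of latitude = 3600 × 30.87 = 111132 m.
ΔN = Δφ × 111132 = 455.6 m; ΔE = Δλ × 111132 × cos(51.2225°) = +0.0050 × 111132 × 0.626298 = 348.0 m.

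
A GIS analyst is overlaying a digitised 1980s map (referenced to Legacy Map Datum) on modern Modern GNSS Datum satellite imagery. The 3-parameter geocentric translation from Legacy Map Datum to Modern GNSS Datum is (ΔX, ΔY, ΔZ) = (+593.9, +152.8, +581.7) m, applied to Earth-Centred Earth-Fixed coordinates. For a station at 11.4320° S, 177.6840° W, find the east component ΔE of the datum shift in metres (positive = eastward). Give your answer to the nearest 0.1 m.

ΔE = -128.7 m

At φ = -11.4320°, λ = -177.6840°: sin φ = -0.198205, cos φ = 0.980161, sin λ = -0.040411, cos λ = -0.999183.
ΔE = −sin λ·ΔX + cos λ·ΔY = −(-0.040411)·(593.9) + (-0.999183)·(152.8) = -128.68 m.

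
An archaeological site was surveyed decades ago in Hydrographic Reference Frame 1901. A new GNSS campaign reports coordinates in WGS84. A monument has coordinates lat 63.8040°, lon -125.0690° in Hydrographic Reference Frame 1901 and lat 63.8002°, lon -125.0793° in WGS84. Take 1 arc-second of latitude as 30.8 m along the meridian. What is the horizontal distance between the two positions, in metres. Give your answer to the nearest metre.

Δφ = 63.8002° − 63.8040° = -0.0038°; Δλ = -125.0793° − -125.0690° = -0.0103°.
1° of latitude = 3600 × 30.80 = 110880 m.
ΔN = Δφ × 110880 = -421.3 m; ΔE = Δλ × 110880 × cos(63.8040°) = -0.0103 × 110880 × 0.441443 = -504.2 m.
Distance = √(ΔE² + ΔN²) = √((-504.2)² + (-421.3)²) = 657.0 m.

657 m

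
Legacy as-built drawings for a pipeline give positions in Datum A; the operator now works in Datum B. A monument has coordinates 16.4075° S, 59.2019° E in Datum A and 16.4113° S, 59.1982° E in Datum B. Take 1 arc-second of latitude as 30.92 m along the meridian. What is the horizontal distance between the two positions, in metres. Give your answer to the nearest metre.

Δφ = -16.4113° − -16.4075° = -0.0038°; Δλ = 59.1982° − 59.2019° = -0.0037°.
1° of latitude = 3600 × 30.92 = 111312 m.
ΔN = Δφ × 111312 = -423.0 m; ΔE = Δλ × 111312 × cos(-16.4075°) = -0.0037 × 111312 × 0.959277 = -395.1 m.
Distance = √(ΔE² + ΔN²) = √((-395.1)² + (-423.0)²) = 578.8 m.

579 m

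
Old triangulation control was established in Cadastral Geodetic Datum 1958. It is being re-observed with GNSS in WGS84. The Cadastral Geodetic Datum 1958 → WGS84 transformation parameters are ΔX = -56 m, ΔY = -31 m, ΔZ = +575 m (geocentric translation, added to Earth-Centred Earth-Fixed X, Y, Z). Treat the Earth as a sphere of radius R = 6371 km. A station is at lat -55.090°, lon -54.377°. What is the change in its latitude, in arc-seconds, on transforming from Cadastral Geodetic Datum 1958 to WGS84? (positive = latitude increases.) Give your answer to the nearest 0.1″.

sin φ = -0.820052, cos φ = 0.572289, sin λ = -0.812867, cos λ = 0.582449.
North component: ΔN = −sin φ cos λ·ΔX − sin φ sin λ·ΔY + cos φ·ΔZ = −(-0.820052)(0.582449)(-56) − (-0.820052)(-0.812867)(-31) + (0.572289)(575) = 322.98 m.
1° of latitude spans πR/180 = 111195 m, so Δφ = 322.98 / 111195 × 3600 = 10.457″.

Δφ = 10.5″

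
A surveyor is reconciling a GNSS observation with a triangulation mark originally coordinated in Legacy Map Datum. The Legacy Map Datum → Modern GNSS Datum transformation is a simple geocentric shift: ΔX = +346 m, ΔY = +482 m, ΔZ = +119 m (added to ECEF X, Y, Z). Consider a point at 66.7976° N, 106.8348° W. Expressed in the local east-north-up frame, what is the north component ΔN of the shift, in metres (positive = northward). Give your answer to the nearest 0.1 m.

The local north axis is (−sin φ cos λ, −sin φ sin λ, cos φ), giving ΔN = 92.101 + 424.029 + 46.884 = 563.01 m.

ΔN = 563.0 m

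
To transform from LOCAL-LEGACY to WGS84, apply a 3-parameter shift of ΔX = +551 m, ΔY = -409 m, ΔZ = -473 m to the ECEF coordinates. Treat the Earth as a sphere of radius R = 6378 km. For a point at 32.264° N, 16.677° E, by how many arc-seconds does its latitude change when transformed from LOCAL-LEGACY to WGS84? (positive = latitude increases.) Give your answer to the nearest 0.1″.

sin φ = 0.533821, cos φ = 0.845597, sin λ = 0.286976, cos λ = 0.957938.
North component: ΔN = −sin φ cos λ·ΔX − sin φ sin λ·ΔY + cos φ·ΔZ = −(0.533821)(0.957938)(551) − (0.533821)(0.286976)(-409) + (0.845597)(-473) = -619.07 m.
1° of latitude spans πR/180 = 111317 m, so Δφ = -619.07 / 111317 × 3600 = -20.021″.

Δφ = -20.0″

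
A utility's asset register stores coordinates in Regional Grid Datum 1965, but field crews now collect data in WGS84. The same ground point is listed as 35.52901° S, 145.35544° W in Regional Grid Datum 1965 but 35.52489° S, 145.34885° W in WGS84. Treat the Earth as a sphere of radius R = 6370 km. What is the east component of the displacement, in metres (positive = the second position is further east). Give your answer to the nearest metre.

ΔE = 596 m

Δφ = -35.52489° − -35.52901° = +0.00412°; Δλ = -145.34885° − -145.35544° = +0.00659°.
1° along a meridian = πR/180 = 111177 m.
ΔN = Δφ × 111177 = 458.1 m; ΔE = Δλ × 111177 × cos(-35.52901°) = +0.00659 × 111177 × 0.813821 = 596.3 m.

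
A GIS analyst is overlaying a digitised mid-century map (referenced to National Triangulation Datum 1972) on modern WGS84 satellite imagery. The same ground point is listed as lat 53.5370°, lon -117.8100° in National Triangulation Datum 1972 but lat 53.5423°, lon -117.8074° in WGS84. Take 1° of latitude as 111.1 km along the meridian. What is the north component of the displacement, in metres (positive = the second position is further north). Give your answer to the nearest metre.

Δφ = 53.5423° − 53.5370° = +0.0053°; Δλ = -117.8074° − -117.8100° = +0.0026°.
ΔN = Δφ × 111100 = 588.8 m; ΔE = Δλ × 111100 × cos(53.5370°) = +0.0026 × 111100 × 0.594304 = 171.7 m.

ΔN = 589 m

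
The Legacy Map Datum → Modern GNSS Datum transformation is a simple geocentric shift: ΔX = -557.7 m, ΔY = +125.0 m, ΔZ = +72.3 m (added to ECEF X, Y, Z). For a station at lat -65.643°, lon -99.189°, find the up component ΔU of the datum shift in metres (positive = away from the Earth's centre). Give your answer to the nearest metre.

At φ = -65.643°, λ = -99.189°: sin φ = -0.910993, cos φ = 0.412421, sin λ = -0.987167, cos λ = -0.159692.
ΔU = cos φ cos λ·ΔX + cos φ sin λ·ΔY + sin φ·ΔZ = (0.412421)(-0.159692)(-557.7) + (0.412421)(-0.987167)(125.0) + (-0.910993)(72.3) = -80.03 m.

ΔU = -80 m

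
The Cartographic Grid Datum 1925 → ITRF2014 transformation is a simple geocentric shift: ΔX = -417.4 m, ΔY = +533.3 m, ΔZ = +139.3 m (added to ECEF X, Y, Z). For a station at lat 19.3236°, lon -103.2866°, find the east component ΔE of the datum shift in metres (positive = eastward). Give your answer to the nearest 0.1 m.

The local east axis at (φ, λ) is (−sin λ, cos λ, 0), so ΔE = −sin(-103.2866°)·(-417.4) + cos(-103.2866°)·533.3 = -528.79 m.

ΔE = -528.8 m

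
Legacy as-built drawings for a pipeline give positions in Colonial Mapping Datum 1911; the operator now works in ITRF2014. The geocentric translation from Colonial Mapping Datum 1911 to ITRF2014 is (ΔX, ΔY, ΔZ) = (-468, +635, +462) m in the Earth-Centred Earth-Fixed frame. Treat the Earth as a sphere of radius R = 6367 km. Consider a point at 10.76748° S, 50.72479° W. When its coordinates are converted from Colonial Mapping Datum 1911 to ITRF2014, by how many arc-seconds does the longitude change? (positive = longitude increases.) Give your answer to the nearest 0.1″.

Δλ = 1.3″

sin φ = -0.186824, cos φ = 0.982393, sin λ = -0.774114, cos λ = 0.633046.
East component: ΔE = −sin λ·ΔX + cos λ·ΔY = −(-0.774114)(-468) + (0.633046)(635) = 39.70 m.
1° of latitude spans πR/180 = 111125 m; at latitude φ, 1° of longitude spans that × cos φ = 109168.6 m, so Δλ = 39.70 / 109168.6 × 3600 = 1.309″.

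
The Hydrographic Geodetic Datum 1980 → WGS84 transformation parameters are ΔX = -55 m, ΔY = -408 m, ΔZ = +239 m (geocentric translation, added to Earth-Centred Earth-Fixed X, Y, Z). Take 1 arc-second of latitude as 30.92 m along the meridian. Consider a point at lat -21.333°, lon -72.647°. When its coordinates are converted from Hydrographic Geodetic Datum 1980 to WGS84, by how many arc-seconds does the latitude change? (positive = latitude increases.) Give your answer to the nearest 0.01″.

Δφ = 11.59″

sin φ = -0.363788, cos φ = 0.931482, sin λ = -0.954485, cos λ = 0.298258.
North component: ΔN = −sin φ cos λ·ΔX − sin φ sin λ·ΔY + cos φ·ΔZ = −(-0.363788)(0.298258)(-55) − (-0.363788)(-0.954485)(-408) + (0.931482)(239) = 358.33 m.
1° of latitude spans 3600 × 30.92 = 111312 m, so Δφ = 358.33 / 111312 × 3600 = 11.589″.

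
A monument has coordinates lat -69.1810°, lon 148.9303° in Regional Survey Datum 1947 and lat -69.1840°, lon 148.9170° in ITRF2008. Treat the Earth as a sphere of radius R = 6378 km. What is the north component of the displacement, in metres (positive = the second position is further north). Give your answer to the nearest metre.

ΔN = -334 m

Δφ = -69.1840° − -69.1810° = -0.0030°; Δλ = 148.9170° − 148.9303° = -0.0133°.
1° along a meridian = πR/180 = 111317 m.
ΔN = Δφ × 111317 = -334.0 m; ΔE = Δλ × 111317 × cos(-69.1810°) = -0.0133 × 111317 × 0.355417 = -526.2 m.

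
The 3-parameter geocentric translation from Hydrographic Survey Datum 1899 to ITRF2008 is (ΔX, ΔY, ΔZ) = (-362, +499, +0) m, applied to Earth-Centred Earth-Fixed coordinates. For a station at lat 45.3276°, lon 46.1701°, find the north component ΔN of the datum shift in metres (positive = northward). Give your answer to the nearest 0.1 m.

ΔN = -77.7 m

The local north axis is (−sin φ cos λ, −sin φ sin λ, cos φ), giving ΔN = 178.277 − 255.994 + 0.000 = -77.72 m.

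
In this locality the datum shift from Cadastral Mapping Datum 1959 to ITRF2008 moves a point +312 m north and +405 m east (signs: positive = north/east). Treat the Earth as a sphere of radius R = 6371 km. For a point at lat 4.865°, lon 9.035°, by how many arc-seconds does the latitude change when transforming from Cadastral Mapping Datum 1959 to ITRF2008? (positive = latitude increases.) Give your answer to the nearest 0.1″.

Δφ = 10.1″

On a sphere of radius R, 1 rad of latitude = R, so Δφ = ΔN / R = 312.0 / 6371000 = 4.8972e-05 rad = 10.101″.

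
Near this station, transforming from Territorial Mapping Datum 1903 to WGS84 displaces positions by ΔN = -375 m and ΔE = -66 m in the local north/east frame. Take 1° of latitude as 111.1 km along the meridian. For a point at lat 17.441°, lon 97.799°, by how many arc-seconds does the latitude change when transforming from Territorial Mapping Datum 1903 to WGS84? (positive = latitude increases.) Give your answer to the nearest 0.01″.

Δφ = -12.15″

1° of latitude = 111.1 km, so Δφ = -375.0 / 111100 = -0.0033753° = -12.151″.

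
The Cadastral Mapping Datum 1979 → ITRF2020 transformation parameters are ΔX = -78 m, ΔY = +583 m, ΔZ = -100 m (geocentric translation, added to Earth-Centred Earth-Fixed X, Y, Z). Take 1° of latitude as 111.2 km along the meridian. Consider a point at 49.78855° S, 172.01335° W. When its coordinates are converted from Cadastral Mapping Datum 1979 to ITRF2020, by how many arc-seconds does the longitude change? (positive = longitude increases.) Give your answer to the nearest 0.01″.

Δλ = -29.49″

sin φ = -0.763667, cos φ = 0.645610, sin λ = -0.138942, cos λ = -0.990300.
East component: ΔE = −sin λ·ΔX + cos λ·ΔY = −(-0.138942)(-78) + (-0.990300)(583) = -588.18 m.
1° of latitude spans 111200 m; at latitude φ, 1° of longitude spans that × cos φ = 71791.9 m, so Δλ = -588.18 / 71791.9 × 3600 = -29.494″.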